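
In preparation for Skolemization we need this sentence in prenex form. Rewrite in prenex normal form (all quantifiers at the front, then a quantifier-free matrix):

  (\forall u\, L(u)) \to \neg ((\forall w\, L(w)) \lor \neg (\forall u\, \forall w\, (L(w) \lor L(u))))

Eliminate → and ↔ using ¬ and ∨.
  \neg (\forall u\, L(u)) \lor \neg ((\forall w\, L(w)) \lor \neg (\forall u\, \forall w\, (L(w) \lor L(u))))
Move each ¬ inward, flipping quantifiers it crosses:
  (\exists u\, \neg L(u)) \lor (\exists w\, \neg L(w)) \land (\forall u\, \forall w\, (L(w) \lor L(u)))
Standardize variables apart so no two quantifiers bind the same name: u↦z, w↦v.
  (\exists u\, \neg L(u)) \lor (\exists w\, \neg L(w)) \land (\forall z\, \forall v\, (L(v) \lor L(z)))
Extract every quantifier outward, since the variables are now distinct and don't occur free across branches:
  \exists u\, \exists w\, \forall z\, \forall v\, (\neg L(u) \lor \neg L(w) \land (L(v) \lor L(z)))

\exists u\, \exists w\, \forall z\, \forall v\, (\neg L(u) \lor \neg L(w) \land (L(v) \lor L(z)))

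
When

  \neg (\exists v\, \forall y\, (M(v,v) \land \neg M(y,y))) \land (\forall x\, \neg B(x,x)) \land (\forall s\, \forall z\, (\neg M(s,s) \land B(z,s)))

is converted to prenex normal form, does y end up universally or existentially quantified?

existential

Push ¬ through the quantifiers and connectives to reach negation normal form:
  (\forall v\, \exists y\, (\neg M(v,v) \lor M(y,y))) \land (\forall x\, \neg B(x,x)) \land (\forall s\, \forall z\, (\neg M(s,s) \land B(z,s)))
All bound variables are already distinct, so no renaming is needed.
Finally move all quantifiers to the prefix:
  \forall v\, \exists y\, \forall x\, \forall s\, \forall z\, ((\neg M(v,v) \lor M(y,y)) \land \neg B(x,x) \land \neg M(s,s) \land B(z,s))
The quantifier \forall y sits under an odd number of negations, so it flips to \exists y.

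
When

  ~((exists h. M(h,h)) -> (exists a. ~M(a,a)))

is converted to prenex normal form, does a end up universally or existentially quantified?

Rewrite implications/biconditionals: A → B as ¬A ∨ B.
  ~(~(exists h. M(h,h)) | (exists a. ~M(a,a)))
Drive negations inward (¬∀x A ≡ ∃x ¬A, ¬∃x A ≡ ∀x ¬A, De Morgan for ∧/∨):
  (exists h. M(h,h)) & (forall a. M(a,a))
Finally move all quantifiers to the prefix:
  exists h. forall a. (M(h,h) & M(a,a))
The quantifier exists a sits under an odd number of negations (counting the antecedent side of each →), so it flips to forall a.

universal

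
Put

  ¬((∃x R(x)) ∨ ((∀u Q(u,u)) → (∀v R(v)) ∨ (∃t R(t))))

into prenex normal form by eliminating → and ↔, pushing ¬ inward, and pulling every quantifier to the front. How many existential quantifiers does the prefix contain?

1

First replace A → B with ¬A ∨ B.
  ¬((∃x R(x)) ∨ ¬(∀u Q(u,u)) ∨ (∀v R(v)) ∨ (∃t R(t)))
Drive negations inward (¬∀x A ≡ ∃x ¬A, ¬∃x A ≡ ∀x ¬A, De Morgan for ∧/∨):
  (∀x ¬R(x)) ∧ (∀u Q(u,u)) ∧ (∃v ¬R(v)) ∧ (∀t ¬R(t))
All bound variables are already distinct, so no renaming is needed.
Pull the quantifiers to the front (each side's bound variable is not free in the other side):
  ∀x ∀u ∃v ∀t (¬R(x) ∧ Q(u,u) ∧ ¬R(v) ∧ ¬R(t))
The prefix is ∀x ∀u ∃v ∀t: 3 universal, 1 existential.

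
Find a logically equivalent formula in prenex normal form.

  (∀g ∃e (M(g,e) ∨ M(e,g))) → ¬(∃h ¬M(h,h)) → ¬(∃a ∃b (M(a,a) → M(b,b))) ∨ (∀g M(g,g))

Eliminate → and ↔ using ¬ and ∨.
  ¬(∀g ∃e (M(g,e) ∨ M(e,g))) ∨ ¬¬(∃h ¬M(h,h)) ∨ ¬(∃a ∃b (¬M(a,a) ∨ M(b,b))) ∨ (∀g M(g,g))
Move each ¬ inward, flipping quantifiers it crosses:
  (∃g ∀e (¬M(g,e) ∧ ¬M(e,g))) ∨ (∃h ¬M(h,h)) ∨ (∀a ∀b (M(a,a) ∧ ¬M(b,b))) ∨ (∀g M(g,g))
Give each quantifier a distinct variable: g↦q.
  (∃g ∀e (¬M(g,e) ∧ ¬M(e,g))) ∨ (∃h ¬M(h,h)) ∨ (∀a ∀b (M(a,a) ∧ ¬M(b,b))) ∨ (∀q M(q,q))
Finally move all quantifiers to the prefix:
  ∃g ∀e ∃h ∀a ∀b ∀q (¬M(g,e) ∧ ¬M(e,g) ∨ ¬M(h,h) ∨ M(a,a) ∧ ¬M(b,b) ∨ M(q,q))

∃g ∀e ∃h ∀a ∀b ∀q (¬M(g,e) ∧ ¬M(e,g) ∨ ¬M(h,h) ∨ M(a,a) ∧ ¬M(b,b) ∨ M(q,q))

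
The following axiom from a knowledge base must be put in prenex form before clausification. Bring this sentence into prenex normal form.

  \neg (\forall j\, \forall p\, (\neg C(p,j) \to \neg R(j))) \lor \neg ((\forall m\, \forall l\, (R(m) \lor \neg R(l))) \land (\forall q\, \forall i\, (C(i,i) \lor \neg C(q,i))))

\exists j\, \exists p\, \exists m\, \exists l\, \exists q\, \exists i\, (\neg C(p,j) \land R(j) \lor \neg R(m) \land R(l) \lor \neg C(i,i) \land C(q,i))

Eliminate → and ↔ using ¬ and ∨.
  \neg (\forall j\, \forall p\, (\neg \neg C(p,j) \lor \neg R(j))) \lor \neg ((\forall m\, \forall l\, (R(m) \lor \neg R(l))) \land (\forall q\, \forall i\, (C(i,i) \lor \neg C(q,i))))
Drive negations inward (¬∀x A ≡ ∃x ¬A, ¬∃x A ≡ ∀x ¬A, De Morgan for ∧/∨):
  (\exists j\, \exists p\, (\neg C(p,j) \land R(j))) \lor (\exists m\, \exists l\, (\neg R(m) \land R(l))) \lor (\exists q\, \exists i\, (\neg C(i,i) \land C(q,i)))
Pull the quantifiers to the front (each side's bound variable is not free in the other side):
  \exists j\, \exists p\, \exists m\, \exists l\, \exists q\, \exists i\, (\neg C(p,j) \land R(j) \lor \neg R(m) \land R(l) \lor \neg C(i,i) \land C(q,i))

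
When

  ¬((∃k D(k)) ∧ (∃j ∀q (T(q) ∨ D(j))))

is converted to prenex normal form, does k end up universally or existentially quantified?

Drive negations inward (¬∀x A ≡ ∃x ¬A, ¬∃x A ≡ ∀x ¬A, De Morgan for ∧/∨):
  (∀k ¬D(k)) ∨ (∀j ∃q (¬T(q) ∧ ¬D(j)))
All bound variables are already distinct, so no renaming is needed.
Pull the quantifiers to the front (each side's bound variable is not free in the other side):
  ∀k ∀j ∃q (¬D(k) ∨ ¬T(q) ∧ ¬D(j))
The quantifier ∃k sits under an odd number of negations, so it flips to ∀k.

universal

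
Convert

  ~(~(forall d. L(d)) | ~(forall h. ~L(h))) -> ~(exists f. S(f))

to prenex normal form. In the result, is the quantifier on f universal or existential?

First replace A → B with ¬A ∨ B.
  ~~(~(forall d. L(d)) | ~(forall h. ~L(h))) | ~(exists f. S(f))
Push ¬ through the quantifiers and connectives to reach negation normal form:
  (exists d. ~L(d)) | (exists h. L(h)) | (forall f. ~S(f))
All bound variables are already distinct, so no renaming is needed.
Pull the quantifiers to the front (each side's bound variable is not free in the other side):
  exists d. exists h. forall f. (~L(d) | L(h) | ~S(f))
The quantifier exists f sits under an odd number of negations (counting the antecedent side of each →), so it flips to forall f.

universal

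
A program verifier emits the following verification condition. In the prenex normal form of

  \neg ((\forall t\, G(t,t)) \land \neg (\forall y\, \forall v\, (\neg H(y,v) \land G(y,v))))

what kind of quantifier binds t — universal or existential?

Push ¬ through the quantifiers and connectives to reach negation normal form:
  (\exists t\, \neg G(t,t)) \lor (\forall y\, \forall v\, (\neg H(y,v) \land G(y,v)))
All bound variables are already distinct, so no renaming is needed.
Pull the quantifiers to the front (each side's bound variable is not free in the other side):
  \exists t\, \forall y\, \forall v\, (\neg G(t,t) \lor \neg H(y,v) \land G(y,v))
The quantifier \forall t sits under an odd number of negations, so it flips to \exists t.

existential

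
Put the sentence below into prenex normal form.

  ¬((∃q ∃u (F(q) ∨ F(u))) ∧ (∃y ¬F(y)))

∀q ∀u ∀y (¬F(q) ∧ ¬F(u) ∨ F(y))

Move each ¬ inward, flipping quantifiers it crosses:
  (∀q ∀u (¬F(q) ∧ ¬F(u))) ∨ (∀y F(y))
All bound variables are already distinct, so no renaming is needed.
Finally move all quantifiers to the prefix:
  ∀q ∀u ∀y (¬F(q) ∧ ¬F(u) ∨ F(y))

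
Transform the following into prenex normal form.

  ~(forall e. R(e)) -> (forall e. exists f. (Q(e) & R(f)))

forall e. forall x1. exists f. (R(e) | Q(x1) & R(f))

First replace A → B with ¬A ∨ B.
  ~~(forall e. R(e)) | (forall e. exists f. (Q(e) & R(f)))
Move each ¬ inward, flipping quantifiers it crosses:
  (forall e. R(e)) | (forall e. exists f. (Q(e) & R(f)))
Rename bound variables to avoid capture: e↦x1.
  (forall e. R(e)) | (forall x1. exists f. (Q(x1) & R(f)))
Pull the quantifiers to the front (each side's bound variable is not free in the other side):
  forall e. forall x1. exists f. (R(e) | Q(x1) & R(f))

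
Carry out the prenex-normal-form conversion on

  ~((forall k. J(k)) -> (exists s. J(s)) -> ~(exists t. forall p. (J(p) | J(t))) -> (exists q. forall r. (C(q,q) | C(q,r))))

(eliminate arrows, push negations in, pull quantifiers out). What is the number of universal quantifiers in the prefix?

Eliminate → and ↔ using ¬ and ∨.
  ~(~(forall k. J(k)) | ~(exists s. J(s)) | ~~(exists t. forall p. (J(p) | J(t))) | (exists q. forall r. (C(q,q) | C(q,r))))
Move each ¬ inward, flipping quantifiers it crosses:
  (forall k. J(k)) & (exists s. J(s)) & (forall t. exists p. (~J(p) & ~J(t))) & (forall q. exists r. (~C(q,q) & ~C(q,r)))
All bound variables are already distinct, so no renaming is needed.
Finally move all quantifiers to the prefix:
  forall k. exists s. forall t. exists p. forall q. exists r. (J(k) & J(s) & ~J(p) & ~J(t) & ~C(q,q) & ~C(q,r))
The prefix is forall k exists s forall t exists p forall q exists r: 3 universal, 3 existential.

3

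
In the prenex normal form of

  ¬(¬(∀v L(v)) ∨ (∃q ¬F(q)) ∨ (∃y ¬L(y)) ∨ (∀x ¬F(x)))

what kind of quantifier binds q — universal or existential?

universal

Push ¬ through the quantifiers and connectives to reach negation normal form:
  (∀v L(v)) ∧ (∀q F(q)) ∧ (∀y L(y)) ∧ (∃x F(x))
Finally move all quantifiers to the prefix:
  ∀v ∀q ∀y ∃x (L(v) ∧ F(q) ∧ L(y) ∧ F(x))
The quantifier ∃q sits under an odd number of negations, so it flips to ∀q.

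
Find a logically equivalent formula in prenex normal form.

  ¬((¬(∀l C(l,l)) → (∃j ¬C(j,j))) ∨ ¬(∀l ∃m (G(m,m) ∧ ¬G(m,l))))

Eliminate → and ↔ using ¬ and ∨.
  ¬(¬¬(∀l C(l,l)) ∨ (∃j ¬C(j,j)) ∨ ¬(∀l ∃m (G(m,m) ∧ ¬G(m,l))))
Move each ¬ inward, flipping quantifiers it crosses:
  (∃l ¬C(l,l)) ∧ (∀j C(j,j)) ∧ (∀l ∃m (G(m,m) ∧ ¬G(m,l)))
Give each quantifier a distinct variable: l↦a.
  (∃l ¬C(l,l)) ∧ (∀j C(j,j)) ∧ (∀a ∃m (G(m,m) ∧ ¬G(m,a)))
Pull the quantifiers to the front (each side's bound variable is not free in the other side):
  ∃l ∀j ∀a ∃m (¬C(l,l) ∧ C(j,j) ∧ G(m,m) ∧ ¬G(m,a))

∃l ∀j ∀a ∃m (¬C(l,l) ∧ C(j,j) ∧ G(m,m) ∧ ¬G(m,a))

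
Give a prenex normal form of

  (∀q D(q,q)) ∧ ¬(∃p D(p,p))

Drive negations inward (¬∀x A ≡ ∃x ¬A, ¬∃x A ≡ ∀x ¬A, De Morgan for ∧/∨):
  (∀q D(q,q)) ∧ (∀p ¬D(p,p))
All bound variables are already distinct, so no renaming is needed.
Pull the quantifiers to the front (each side's bound variable is not free in the other side):
  ∀q ∀p (D(q,q) ∧ ¬D(p,p))

∀q ∀p (D(q,q) ∧ ¬D(p,p))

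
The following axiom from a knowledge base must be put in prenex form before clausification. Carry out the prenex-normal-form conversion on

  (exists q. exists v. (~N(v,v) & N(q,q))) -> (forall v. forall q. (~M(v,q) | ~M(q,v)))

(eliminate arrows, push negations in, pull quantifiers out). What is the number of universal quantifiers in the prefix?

Eliminate → and ↔ using ¬ and ∨.
  ~(exists q. exists v. (~N(v,v) & N(q,q))) | (forall v. forall q. (~M(v,q) | ~M(q,v)))
Move each ¬ inward, flipping quantifiers it crosses:
  (forall q. forall v. (N(v,v) | ~N(q,q))) | (forall v. forall q. (~M(v,q) | ~M(q,v)))
Standardize variables apart so no two quantifiers bind the same name: v↦t, q↦w1.
  (forall q. forall v. (N(v,v) | ~N(q,q))) | (forall t. forall w1. (~M(t,w1) | ~M(w1,t)))
Extract every quantifier outward, since the variables are now distinct and don't occur free across branches:
  forall q. forall v. forall t. forall w1. (N(v,v) | ~N(q,q) | ~M(t,w1) | ~M(w1,t))
The prefix is forall q forall v forall t forall w1: 4 universal, 0 existential.

4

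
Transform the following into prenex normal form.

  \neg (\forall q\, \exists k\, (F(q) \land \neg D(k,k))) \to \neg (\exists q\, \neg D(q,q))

First replace A → B with ¬A ∨ B.
  \neg \neg (\forall q\, \exists k\, (F(q) \land \neg D(k,k))) \lor \neg (\exists q\, \neg D(q,q))
Drive negations inward (¬∀x A ≡ ∃x ¬A, ¬∃x A ≡ ∀x ¬A, De Morgan for ∧/∨):
  (\forall q\, \exists k\, (F(q) \land \neg D(k,k))) \lor (\forall q\, D(q,q))
Rename bound variables to avoid capture: q↦y.
  (\forall q\, \exists k\, (F(q) \land \neg D(k,k))) \lor (\forall y\, D(y,y))
Pull the quantifiers to the front (each side's bound variable is not free in the other side):
  \forall q\, \exists k\, \forall y\, (F(q) \land \neg D(k,k) \lor D(y,y))

\forall q\, \exists k\, \forall y\, (F(q) \land \neg D(k,k) \lor D(y,y))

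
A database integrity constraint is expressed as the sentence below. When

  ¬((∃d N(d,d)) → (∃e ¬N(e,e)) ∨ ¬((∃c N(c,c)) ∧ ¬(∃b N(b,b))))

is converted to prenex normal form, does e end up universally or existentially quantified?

universal

Eliminate → and ↔ using ¬ and ∨.
  ¬(¬(∃d N(d,d)) ∨ (∃e ¬N(e,e)) ∨ ¬((∃c N(c,c)) ∧ ¬(∃b N(b,b))))
Drive negations inward (¬∀x A ≡ ∃x ¬A, ¬∃x A ≡ ∀x ¬A, De Morgan for ∧/∨):
  (∃d N(d,d)) ∧ (∀e N(e,e)) ∧ (∃c N(c,c)) ∧ (∀b ¬N(b,b))
Pull the quantifiers to the front (each side's bound variable is not free in the other side):
  ∃d ∀e ∃c ∀b (N(d,d) ∧ N(e,e) ∧ N(c,c) ∧ ¬N(b,b))
The quantifier ∃e sits under an odd number of negations (counting the antecedent side of each →), so it flips to ∀e.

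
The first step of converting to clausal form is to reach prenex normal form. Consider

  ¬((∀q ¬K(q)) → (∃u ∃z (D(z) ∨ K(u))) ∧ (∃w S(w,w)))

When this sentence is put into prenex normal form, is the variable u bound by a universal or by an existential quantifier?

universal

Eliminate → and ↔ using ¬ and ∨.
  ¬(¬(∀q ¬K(q)) ∨ (∃u ∃z (D(z) ∨ K(u))) ∧ (∃w S(w,w)))
Push ¬ through the quantifiers and connectives to reach negation normal form:
  (∀q ¬K(q)) ∧ ((∀u ∀z (¬D(z) ∧ ¬K(u))) ∨ (∀w ¬S(w,w)))
All bound variables are already distinct, so no renaming is needed.
Pull the quantifiers to the front (each side's bound variable is not free in the other side):
  ∀q ∀u ∀z ∀w (¬K(q) ∧ (¬D(z) ∧ ¬K(u) ∨ ¬S(w,w)))
The quantifier ∃u sits under an odd number of negations (counting the antecedent side of each →), so it flips to ∀u.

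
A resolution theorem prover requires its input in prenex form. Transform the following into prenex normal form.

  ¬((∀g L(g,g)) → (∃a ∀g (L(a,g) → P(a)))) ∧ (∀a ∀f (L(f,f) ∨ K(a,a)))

Rewrite implications/biconditionals: A → B as ¬A ∨ B.
  ¬(¬(∀g L(g,g)) ∨ (∃a ∀g (¬L(a,g) ∨ P(a)))) ∧ (∀a ∀f (L(f,f) ∨ K(a,a)))
Push ¬ through the quantifiers and connectives to reach negation normal form:
  (∀g L(g,g)) ∧ (∀a ∃g (L(a,g) ∧ ¬P(a))) ∧ (∀a ∀f (L(f,f) ∨ K(a,a)))
Rename bound variables to avoid capture: g↦v1, a↦w1.
  (∀g L(g,g)) ∧ (∀a ∃v1 (L(a,v1) ∧ ¬P(a))) ∧ (∀w1 ∀f (L(f,f) ∨ K(w1,w1)))
Pull the quantifiers to the front (each side's bound variable is not free in the other side):
  ∀g ∀a ∃v1 ∀w1 ∀f (L(g,g) ∧ L(a,v1) ∧ ¬P(a) ∧ (L(f,f) ∨ K(w1,w1)))

∀g ∀a ∃v1 ∀w1 ∀f (L(g,g) ∧ L(a,v1) ∧ ¬P(a) ∧ (L(f,f) ∨ K(w1,w1)))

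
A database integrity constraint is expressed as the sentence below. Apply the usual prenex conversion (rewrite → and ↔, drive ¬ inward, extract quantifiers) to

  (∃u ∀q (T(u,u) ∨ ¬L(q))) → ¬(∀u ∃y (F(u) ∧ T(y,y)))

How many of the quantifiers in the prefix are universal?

First replace A → B with ¬A ∨ B.
  ¬(∃u ∀q (T(u,u) ∨ ¬L(q))) ∨ ¬(∀u ∃y (F(u) ∧ T(y,y)))
Push ¬ through the quantifiers and connectives to reach negation normal form:
  (∀u ∃q (¬T(u,u) ∧ L(q))) ∨ (∃u ∀y (¬F(u) ∨ ¬T(y,y)))
Standardize variables apart so no two quantifiers bind the same name: u↦y1.
  (∀u ∃q (¬T(u,u) ∧ L(q))) ∨ (∃y1 ∀y (¬F(y1) ∨ ¬T(y,y)))
Extract every quantifier outward, since the variables are now distinct and don't occur free across branches:
  ∀u ∃q ∃y1 ∀y (¬T(u,u) ∧ L(q) ∨ ¬F(y1) ∨ ¬T(y,y))
The prefix is ∀u ∃q ∃y1 ∀y: 2 universal, 2 existential.

2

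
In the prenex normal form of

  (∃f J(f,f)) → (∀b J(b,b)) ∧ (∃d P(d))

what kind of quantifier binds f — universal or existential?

universal

First replace A → B with ¬A ∨ B.
  ¬(∃f J(f,f)) ∨ (∀b J(b,b)) ∧ (∃d P(d))
Drive negations inward (¬∀x A ≡ ∃x ¬A, ¬∃x A ≡ ∀x ¬A, De Morgan for ∧/∨):
  (∀f ¬J(f,f)) ∨ (∀b J(b,b)) ∧ (∃d P(d))
Finally move all quantifiers to the prefix:
  ∀f ∀b ∃d (¬J(f,f) ∨ J(b,b) ∧ P(d))
The quantifier ∃f sits under an odd number of negations (counting the antecedent side of each →), so it flips to ∀f.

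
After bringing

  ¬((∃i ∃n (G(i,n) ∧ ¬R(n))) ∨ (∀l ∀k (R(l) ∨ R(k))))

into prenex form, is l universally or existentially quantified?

Drive negations inward (¬∀x A ≡ ∃x ¬A, ¬∃x A ≡ ∀x ¬A, De Morgan for ∧/∨):
  (∀i ∀n (¬G(i,n) ∨ R(n))) ∧ (∃l ∃k (¬R(l) ∧ ¬R(k)))
All bound variables are already distinct, so no renaming is needed.
Finally move all quantifiers to the prefix:
  ∀i ∀n ∃l ∃k ((¬G(i,n) ∨ R(n)) ∧ ¬R(l) ∧ ¬R(k))
The quantifier ∀l sits under an odd number of negations, so it flips to ∃l.

existential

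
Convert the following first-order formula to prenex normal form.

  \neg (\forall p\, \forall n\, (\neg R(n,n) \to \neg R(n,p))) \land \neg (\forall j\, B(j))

\exists p\, \exists n\, \exists j\, (\neg R(n,n) \land R(n,p) \land \neg B(j))

Rewrite implications/biconditionals: A → B as ¬A ∨ B.
  \neg (\forall p\, \forall n\, (\neg \neg R(n,n) \lor \neg R(n,p))) \land \neg (\forall j\, B(j))
Move each ¬ inward, flipping quantifiers it crosses:
  (\exists p\, \exists n\, (\neg R(n,n) \land R(n,p))) \land (\exists j\, \neg B(j))
All bound variables are already distinct, so no renaming is needed.
Extract every quantifier outward, since the variables are now distinct and don't occur free across branches:
  \exists p\, \exists n\, \exists j\, (\neg R(n,n) \land R(n,p) \land \neg B(j))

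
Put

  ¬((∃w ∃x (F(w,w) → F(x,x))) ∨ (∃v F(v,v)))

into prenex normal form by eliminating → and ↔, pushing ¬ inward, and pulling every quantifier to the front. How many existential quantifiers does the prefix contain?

0

Rewrite implications/biconditionals: A → B as ¬A ∨ B.
  ¬((∃w ∃x (¬F(w,w) ∨ F(x,x))) ∨ (∃v F(v,v)))
Move each ¬ inward, flipping quantifiers it crosses:
  (∀w ∀x (F(w,w) ∧ ¬F(x,x))) ∧ (∀v ¬F(v,v))
Finally move all quantifiers to the prefix:
  ∀w ∀x ∀v (F(w,w) ∧ ¬F(x,x) ∧ ¬F(v,v))
The prefix is ∀w ∀x ∀v: 3 universal, 0 existential.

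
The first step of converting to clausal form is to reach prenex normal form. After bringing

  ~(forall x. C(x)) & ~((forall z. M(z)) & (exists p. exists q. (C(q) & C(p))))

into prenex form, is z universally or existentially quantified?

Move each ¬ inward, flipping quantifiers it crosses:
  (exists x. ~C(x)) & ((exists z. ~M(z)) | (forall p. forall q. (~C(q) | ~C(p))))
All bound variables are already distinct, so no renaming is needed.
Extract every quantifier outward, since the variables are now distinct and don't occur free across branches:
  exists x. exists z. forall p. forall q. (~C(x) & (~M(z) | ~C(q) | ~C(p)))
The quantifier forall z sits under an odd number of negations, so it flips to exists z.

existential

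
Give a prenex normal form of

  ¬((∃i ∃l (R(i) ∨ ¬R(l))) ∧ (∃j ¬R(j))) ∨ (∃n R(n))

∀i ∀l ∀j ∃n (¬R(i) ∧ R(l) ∨ R(j) ∨ R(n))

Move each ¬ inward, flipping quantifiers it crosses:
  (∀i ∀l (¬R(i) ∧ R(l))) ∨ (∀j R(j)) ∨ (∃n R(n))
Pull the quantifiers to the front (each side's bound variable is not free in the other side):
  ∀i ∀l ∀j ∃n (¬R(i) ∧ R(l) ∨ R(j) ∨ R(n))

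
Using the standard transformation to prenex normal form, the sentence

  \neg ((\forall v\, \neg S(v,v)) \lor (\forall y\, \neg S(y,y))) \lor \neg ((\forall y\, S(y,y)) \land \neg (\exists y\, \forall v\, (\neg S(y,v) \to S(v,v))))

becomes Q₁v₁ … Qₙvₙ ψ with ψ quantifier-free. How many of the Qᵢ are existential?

Eliminate → and ↔ using ¬ and ∨.
  \neg ((\forall v\, \neg S(v,v)) \lor (\forall y\, \neg S(y,y))) \lor \neg ((\forall y\, S(y,y)) \land \neg (\exists y\, \forall v\, (\neg \neg S(y,v) \lor S(v,v))))
Drive negations inward (¬∀x A ≡ ∃x ¬A, ¬∃x A ≡ ∀x ¬A, De Morgan for ∧/∨):
  (\exists v\, S(v,v)) \land (\exists y\, S(y,y)) \lor (\exists y\, \neg S(y,y)) \lor (\exists y\, \forall v\, (S(y,v) \lor S(v,v)))
Rename bound variables to avoid capture: y↦w, y↦v1, v↦q.
  (\exists v\, S(v,v)) \land (\exists y\, S(y,y)) \lor (\exists w\, \neg S(w,w)) \lor (\exists v1\, \forall q\, (S(v1,q) \lor S(q,q)))
Extract every quantifier outward, since the variables are now distinct and don't occur free across branches:
  \exists v\, \exists y\, \exists w\, \exists v1\, \forall q\, (S(v,v) \land S(y,y) \lor \neg S(w,w) \lor S(v1,q) \lor S(q,q))
The prefix is \exists v \exists y \exists w \exists v1 \forall q: 1 universal, 4 existential.

4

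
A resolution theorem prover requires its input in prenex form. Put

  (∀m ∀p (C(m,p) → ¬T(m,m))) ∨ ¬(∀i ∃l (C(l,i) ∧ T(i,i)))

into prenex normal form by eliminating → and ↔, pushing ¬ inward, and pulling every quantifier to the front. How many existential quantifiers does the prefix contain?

First replace A → B with ¬A ∨ B.
  (∀m ∀p (¬C(m,p) ∨ ¬T(m,m))) ∨ ¬(∀i ∃l (C(l,i) ∧ T(i,i)))
Push ¬ through the quantifiers and connectives to reach negation normal form:
  (∀m ∀p (¬C(m,p) ∨ ¬T(m,m))) ∨ (∃i ∀l (¬C(l,i) ∨ ¬T(i,i)))
All bound variables are already distinct, so no renaming is needed.
Extract every quantifier outward, since the variables are now distinct and don't occur free across branches:
  ∀m ∀p ∃i ∀l (¬C(m,p) ∨ ¬T(m,m) ∨ ¬C(l,i) ∨ ¬T(i,i))
The prefix is ∀m ∀p ∃i ∀l: 3 universal, 1 existential.

1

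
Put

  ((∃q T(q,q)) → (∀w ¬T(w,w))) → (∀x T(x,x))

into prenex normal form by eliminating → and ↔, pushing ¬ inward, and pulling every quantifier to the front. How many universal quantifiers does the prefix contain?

1

First replace A → B with ¬A ∨ B.
  ¬(¬(∃q T(q,q)) ∨ (∀w ¬T(w,w))) ∨ (∀x T(x,x))
Move each ¬ inward, flipping quantifiers it crosses:
  (∃q T(q,q)) ∧ (∃w T(w,w)) ∨ (∀x T(x,x))
All bound variables are already distinct, so no renaming is needed.
Extract every quantifier outward, since the variables are now distinct and don't occur free across branches:
  ∃q ∃w ∀x (T(q,q) ∧ T(w,w) ∨ T(x,x))
The prefix is ∃q ∃w ∀x: 1 universal, 2 existential.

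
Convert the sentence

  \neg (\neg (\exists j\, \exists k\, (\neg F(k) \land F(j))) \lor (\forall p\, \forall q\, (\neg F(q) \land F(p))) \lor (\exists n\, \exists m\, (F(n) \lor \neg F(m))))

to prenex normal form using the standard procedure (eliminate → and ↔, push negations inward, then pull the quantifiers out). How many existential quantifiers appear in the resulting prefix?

Drive negations inward (¬∀x A ≡ ∃x ¬A, ¬∃x A ≡ ∀x ¬A, De Morgan for ∧/∨):
  (\exists j\, \exists k\, (\neg F(k) \land F(j))) \land (\exists p\, \exists q\, (F(q) \lor \neg F(p))) \land (\forall n\, \forall m\, (\neg F(n) \land F(m)))
All bound variables are already distinct, so no renaming is needed.
Finally move all quantifiers to the prefix:
  \exists j\, \exists k\, \exists p\, \exists q\, \forall n\, \forall m\, (\neg F(k) \land F(j) \land (F(q) \lor \neg F(p)) \land \neg F(n) \land F(m))
The prefix is \exists j \exists k \exists p \exists q \forall n \forall m: 2 universal, 4 existential.

4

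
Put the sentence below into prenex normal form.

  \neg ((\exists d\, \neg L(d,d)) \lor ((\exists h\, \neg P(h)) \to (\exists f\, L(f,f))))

\forall d\, \exists h\, \forall f\, (L(d,d) \land \neg P(h) \land \neg L(f,f))

First replace A → B with ¬A ∨ B.
  \neg ((\exists d\, \neg L(d,d)) \lor \neg (\exists h\, \neg P(h)) \lor (\exists f\, L(f,f)))
Drive negations inward (¬∀x A ≡ ∃x ¬A, ¬∃x A ≡ ∀x ¬A, De Morgan for ∧/∨):
  (\forall d\, L(d,d)) \land (\exists h\, \neg P(h)) \land (\forall f\, \neg L(f,f))
Finally move all quantifiers to the prefix:
  \forall d\, \exists h\, \forall f\, (L(d,d) \land \neg P(h) \land \neg L(f,f))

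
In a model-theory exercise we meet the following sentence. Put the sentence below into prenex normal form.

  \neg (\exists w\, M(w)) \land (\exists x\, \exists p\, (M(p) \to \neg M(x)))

\forall w\, \exists x\, \exists p\, (\neg M(w) \land (\neg M(p) \lor \neg M(x)))

Eliminate → and ↔ using ¬ and ∨.
  \neg (\exists w\, M(w)) \land (\exists x\, \exists p\, (\neg M(p) \lor \neg M(x)))
Move each ¬ inward, flipping quantifiers it crosses:
  (\forall w\, \neg M(w)) \land (\exists x\, \exists p\, (\neg M(p) \lor \neg M(x)))
All bound variables are already distinct, so no renaming is needed.
Finally move all quantifiers to the prefix:
  \forall w\, \exists x\, \exists p\, (\neg M(w) \land (\neg M(p) \lor \neg M(x)))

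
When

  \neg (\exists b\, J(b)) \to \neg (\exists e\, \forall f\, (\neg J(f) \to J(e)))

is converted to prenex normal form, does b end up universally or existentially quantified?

existential

Eliminate → and ↔ using ¬ and ∨.
  \neg \neg (\exists b\, J(b)) \lor \neg (\exists e\, \forall f\, (\neg \neg J(f) \lor J(e)))
Drive negations inward (¬∀x A ≡ ∃x ¬A, ¬∃x A ≡ ∀x ¬A, De Morgan for ∧/∨):
  (\exists b\, J(b)) \lor (\forall e\, \exists f\, (\neg J(f) \land \neg J(e)))
All bound variables are already distinct, so no renaming is needed.
Extract every quantifier outward, since the variables are now distinct and don't occur free across branches:
  \exists b\, \forall e\, \exists f\, (J(b) \lor \neg J(f) \land \neg J(e))
The quantifier \exists b sits under an even number of negations (counting the antecedent side of each →), so it remains existential.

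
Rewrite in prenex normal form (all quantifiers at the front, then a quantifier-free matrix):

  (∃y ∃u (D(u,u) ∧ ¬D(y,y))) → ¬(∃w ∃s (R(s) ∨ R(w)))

Rewrite implications/biconditionals: A → B as ¬A ∨ B.
  ¬(∃y ∃u (D(u,u) ∧ ¬D(y,y))) ∨ ¬(∃w ∃s (R(s) ∨ R(w)))
Push ¬ through the quantifiers and connectives to reach negation normal form:
  (∀y ∀u (¬D(u,u) ∨ D(y,y))) ∨ (∀w ∀s (¬R(s) ∧ ¬R(w)))
All bound variables are already distinct, so no renaming is needed.
Finally move all quantifiers to the prefix:
  ∀y ∀u ∀w ∀s (¬D(u,u) ∨ D(y,y) ∨ ¬R(s) ∧ ¬R(w))

∀y ∀u ∀w ∀s (¬D(u,u) ∨ D(y,y) ∨ ¬R(s) ∧ ¬R(w))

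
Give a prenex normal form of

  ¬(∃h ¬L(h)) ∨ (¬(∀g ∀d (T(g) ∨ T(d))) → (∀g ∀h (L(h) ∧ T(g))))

∀h ∀g ∀d ∀u1 ∀y (L(h) ∨ T(g) ∨ T(d) ∨ L(y) ∧ T(u1))

First replace A → B with ¬A ∨ B.
  ¬(∃h ¬L(h)) ∨ ¬¬(∀g ∀d (T(g) ∨ T(d))) ∨ (∀g ∀h (L(h) ∧ T(g)))
Push ¬ through the quantifiers and connectives to reach negation normal form:
  (∀h L(h)) ∨ (∀g ∀d (T(g) ∨ T(d))) ∨ (∀g ∀h (L(h) ∧ T(g)))
Rename bound variables to avoid capture: g↦u1, h↦y.
  (∀h L(h)) ∨ (∀g ∀d (T(g) ∨ T(d))) ∨ (∀u1 ∀y (L(y) ∧ T(u1)))
Extract every quantifier outward, since the variables are now distinct and don't occur free across branches:
  ∀h ∀g ∀d ∀u1 ∀y (L(h) ∨ T(g) ∨ T(d) ∨ L(y) ∧ T(u1))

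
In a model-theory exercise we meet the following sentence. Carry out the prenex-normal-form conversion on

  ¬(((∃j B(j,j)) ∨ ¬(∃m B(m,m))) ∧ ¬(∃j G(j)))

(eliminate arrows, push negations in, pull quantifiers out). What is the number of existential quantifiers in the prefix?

2

Drive negations inward (¬∀x A ≡ ∃x ¬A, ¬∃x A ≡ ∀x ¬A, De Morgan for ∧/∨):
  (∀j ¬B(j,j)) ∧ (∃m B(m,m)) ∨ (∃j G(j))
Rename bound variables to avoid capture: j↦u1.
  (∀j ¬B(j,j)) ∧ (∃m B(m,m)) ∨ (∃u1 G(u1))
Pull the quantifiers to the front (each side's bound variable is not free in the other side):
  ∀j ∃m ∃u1 (¬B(j,j) ∧ B(m,m) ∨ G(u1))
The prefix is ∀j ∃m ∃u1: 1 universal, 2 existential.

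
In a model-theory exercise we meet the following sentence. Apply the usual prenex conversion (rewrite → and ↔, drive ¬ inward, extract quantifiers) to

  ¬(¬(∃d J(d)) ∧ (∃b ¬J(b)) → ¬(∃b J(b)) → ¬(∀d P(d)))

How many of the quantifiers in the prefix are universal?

3

First replace A → B with ¬A ∨ B.
  ¬(¬(¬(∃d J(d)) ∧ (∃b ¬J(b))) ∨ ¬¬(∃b J(b)) ∨ ¬(∀d P(d)))
Push ¬ through the quantifiers and connectives to reach negation normal form:
  (∀d ¬J(d)) ∧ (∃b ¬J(b)) ∧ (∀b ¬J(b)) ∧ (∀d P(d))
Rename bound variables to avoid capture: b↦p, d↦w1.
  (∀d ¬J(d)) ∧ (∃b ¬J(b)) ∧ (∀p ¬J(p)) ∧ (∀w1 P(w1))
Extract every quantifier outward, since the variables are now distinct and don't occur free across branches:
  ∀d ∃b ∀p ∀w1 (¬J(d) ∧ ¬J(b) ∧ ¬J(p) ∧ P(w1))
The prefix is ∀d ∃b ∀p ∀w1: 3 universal, 1 existential.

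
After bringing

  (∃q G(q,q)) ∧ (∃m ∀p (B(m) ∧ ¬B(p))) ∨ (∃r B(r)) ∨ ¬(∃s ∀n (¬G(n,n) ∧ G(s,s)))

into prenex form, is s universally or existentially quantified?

Push ¬ through the quantifiers and connectives to reach negation normal form:
  (∃q G(q,q)) ∧ (∃m ∀p (B(m) ∧ ¬B(p))) ∨ (∃r B(r)) ∨ (∀s ∃n (G(n,n) ∨ ¬G(s,s)))
Finally move all quantifiers to the prefix:
  ∃q ∃m ∀p ∃r ∀s ∃n (G(q,q) ∧ B(m) ∧ ¬B(p) ∨ B(r) ∨ G(n,n) ∨ ¬G(s,s))
The quantifier ∃s sits under an odd number of negations, so it flips to ∀s.

universal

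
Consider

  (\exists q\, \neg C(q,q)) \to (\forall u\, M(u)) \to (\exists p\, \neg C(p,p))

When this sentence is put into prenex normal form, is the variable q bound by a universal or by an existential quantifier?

universal

Eliminate → and ↔ using ¬ and ∨.
  \neg (\exists q\, \neg C(q,q)) \lor \neg (\forall u\, M(u)) \lor (\exists p\, \neg C(p,p))
Push ¬ through the quantifiers and connectives to reach negation normal form:
  (\forall q\, C(q,q)) \lor (\exists u\, \neg M(u)) \lor (\exists p\, \neg C(p,p))
Pull the quantifiers to the front (each side's bound variable is not free in the other side):
  \forall q\, \exists u\, \exists p\, (C(q,q) \lor \neg M(u) \lor \neg C(p,p))
The quantifier \exists q sits under an odd number of negations (counting the antecedent side of each →), so it flips to \forall q.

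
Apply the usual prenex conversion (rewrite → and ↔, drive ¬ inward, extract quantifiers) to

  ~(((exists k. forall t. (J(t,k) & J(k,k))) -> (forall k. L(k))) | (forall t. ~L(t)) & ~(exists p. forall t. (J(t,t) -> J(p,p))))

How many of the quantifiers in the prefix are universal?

Eliminate → and ↔ using ¬ and ∨.
  ~(~(exists k. forall t. (J(t,k) & J(k,k))) | (forall k. L(k)) | (forall t. ~L(t)) & ~(exists p. forall t. (~J(t,t) | J(p,p))))
Drive negations inward (¬∀x A ≡ ∃x ¬A, ¬∃x A ≡ ∀x ¬A, De Morgan for ∧/∨):
  (exists k. forall t. (J(t,k) & J(k,k))) & (exists k. ~L(k)) & ((exists t. L(t)) | (exists p. forall t. (~J(t,t) | J(p,p))))
Give each quantifier a distinct variable: k↦x, t↦s, t↦z.
  (exists k. forall t. (J(t,k) & J(k,k))) & (exists x. ~L(x)) & ((exists s. L(s)) | (exists p. forall z. (~J(z,z) | J(p,p))))
Extract every quantifier outward, since the variables are now distinct and don't occur free across branches:
  exists k. forall t. exists x. exists s. exists p. forall z. (J(t,k) & J(k,k) & ~L(x) & (L(s) | ~J(z,z) | J(p,p)))
The prefix is exists k forall t exists x exists s exists p forall z: 2 universal, 4 existential.

2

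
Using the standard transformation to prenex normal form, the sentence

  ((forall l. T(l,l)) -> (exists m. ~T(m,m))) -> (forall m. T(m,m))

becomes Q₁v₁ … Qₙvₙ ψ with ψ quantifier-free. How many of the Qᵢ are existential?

Eliminate → and ↔ using ¬ and ∨.
  ~(~(forall l. T(l,l)) | (exists m. ~T(m,m))) | (forall m. T(m,m))
Push ¬ through the quantifiers and connectives to reach negation normal form:
  (forall l. T(l,l)) & (forall m. T(m,m)) | (forall m. T(m,m))
Rename bound variables to avoid capture: m↦u1.
  (forall l. T(l,l)) & (forall m. T(m,m)) | (forall u1. T(u1,u1))
Finally move all quantifiers to the prefix:
  forall l. forall m. forall u1. (T(l,l) & T(m,m) | T(u1,u1))
The prefix is forall l forall m forall u1: 3 universal, 0 existential.

0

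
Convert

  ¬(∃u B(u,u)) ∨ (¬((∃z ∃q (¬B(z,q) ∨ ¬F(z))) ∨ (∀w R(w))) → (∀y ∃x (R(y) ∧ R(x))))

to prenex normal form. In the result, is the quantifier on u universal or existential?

Eliminate → and ↔ using ¬ and ∨.
  ¬(∃u B(u,u)) ∨ ¬¬((∃z ∃q (¬B(z,q) ∨ ¬F(z))) ∨ (∀w R(w))) ∨ (∀y ∃x (R(y) ∧ R(x)))
Push ¬ through the quantifiers and connectives to reach negation normal form:
  (∀u ¬B(u,u)) ∨ (∃z ∃q (¬B(z,q) ∨ ¬F(z))) ∨ (∀w R(w)) ∨ (∀y ∃x (R(y) ∧ R(x)))
Pull the quantifiers to the front (each side's bound variable is not free in the other side):
  ∀u ∃z ∃q ∀w ∀y ∃x (¬B(u,u) ∨ ¬B(z,q) ∨ ¬F(z) ∨ R(w) ∨ R(y) ∧ R(x))
The quantifier ∃u sits under an odd number of negations (counting the antecedent side of each →), so it flips to ∀u.

universal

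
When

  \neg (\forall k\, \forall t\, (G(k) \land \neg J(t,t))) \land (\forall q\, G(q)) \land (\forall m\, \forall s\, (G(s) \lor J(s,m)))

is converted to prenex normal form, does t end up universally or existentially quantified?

Drive negations inward (¬∀x A ≡ ∃x ¬A, ¬∃x A ≡ ∀x ¬A, De Morgan for ∧/∨):
  (\exists k\, \exists t\, (\neg G(k) \lor J(t,t))) \land (\forall q\, G(q)) \land (\forall m\, \forall s\, (G(s) \lor J(s,m)))
All bound variables are already distinct, so no renaming is needed.
Finally move all quantifiers to the prefix:
  \exists k\, \exists t\, \forall q\, \forall m\, \forall s\, ((\neg G(k) \lor J(t,t)) \land G(q) \land (G(s) \lor J(s,m)))
The quantifier \forall t sits under an odd number of negations, so it flips to \exists t.

existential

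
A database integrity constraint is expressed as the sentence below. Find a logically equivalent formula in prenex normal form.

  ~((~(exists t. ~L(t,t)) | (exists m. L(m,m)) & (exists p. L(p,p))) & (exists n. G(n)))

Drive negations inward (¬∀x A ≡ ∃x ¬A, ¬∃x A ≡ ∀x ¬A, De Morgan for ∧/∨):
  (exists t. ~L(t,t)) & ((forall m. ~L(m,m)) | (forall p. ~L(p,p))) | (forall n. ~G(n))
Finally move all quantifiers to the prefix:
  exists t. forall m. forall p. forall n. (~L(t,t) & (~L(m,m) | ~L(p,p)) | ~G(n))

exists t. forall m. forall p. forall n. (~L(t,t) & (~L(m,m) | ~L(p,p)) | ~G(n))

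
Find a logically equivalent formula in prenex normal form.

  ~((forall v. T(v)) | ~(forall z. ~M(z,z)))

Push ¬ through the quantifiers and connectives to reach negation normal form:
  (exists v. ~T(v)) & (forall z. ~M(z,z))
Finally move all quantifiers to the prefix:
  exists v. forall z. (~T(v) & ~M(z,z))

exists v. forall z. (~T(v) & ~M(z,z))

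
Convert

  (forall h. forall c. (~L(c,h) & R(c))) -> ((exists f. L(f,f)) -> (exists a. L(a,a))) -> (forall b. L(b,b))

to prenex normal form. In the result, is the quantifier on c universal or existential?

existential

Eliminate → and ↔ using ¬ and ∨.
  ~(forall h. forall c. (~L(c,h) & R(c))) | ~(~(exists f. L(f,f)) | (exists a. L(a,a))) | (forall b. L(b,b))
Move each ¬ inward, flipping quantifiers it crosses:
  (exists h. exists c. (L(c,h) | ~R(c))) | (exists f. L(f,f)) & (forall a. ~L(a,a)) | (forall b. L(b,b))
All bound variables are already distinct, so no renaming is needed.
Pull the quantifiers to the front (each side's bound variable is not free in the other side):
  exists h. exists c. exists f. forall a. forall b. (L(c,h) | ~R(c) | L(f,f) & ~L(a,a) | L(b,b))
The quantifier forall c sits under an odd number of negations (counting the antecedent side of each →), so it flips to exists c.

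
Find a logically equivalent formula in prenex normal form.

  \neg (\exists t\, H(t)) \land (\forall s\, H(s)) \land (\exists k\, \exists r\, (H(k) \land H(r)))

\forall t\, \forall s\, \exists k\, \exists r\, (\neg H(t) \land H(s) \land H(k) \land H(r))

Push ¬ through the quantifiers and connectives to reach negation normal form:
  (\forall t\, \neg H(t)) \land (\forall s\, H(s)) \land (\exists k\, \exists r\, (H(k) \land H(r)))
Pull the quantifiers to the front (each side's bound variable is not free in the other side):
  \forall t\, \forall s\, \exists k\, \exists r\, (\neg H(t) \land H(s) \land H(k) \land H(r))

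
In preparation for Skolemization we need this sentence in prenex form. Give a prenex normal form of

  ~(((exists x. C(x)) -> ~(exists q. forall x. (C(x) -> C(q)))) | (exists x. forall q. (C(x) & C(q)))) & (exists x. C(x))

Eliminate → and ↔ using ¬ and ∨.
  ~(~(exists x. C(x)) | ~(exists q. forall x. (~C(x) | C(q))) | (exists x. forall q. (C(x) & C(q)))) & (exists x. C(x))
Move each ¬ inward, flipping quantifiers it crosses:
  (exists x. C(x)) & (exists q. forall x. (~C(x) | C(q))) & (forall x. exists q. (~C(x) | ~C(q))) & (exists x. C(x))
Give each quantifier a distinct variable: x↦r, x↦w1, q↦y1, x↦y.
  (exists x. C(x)) & (exists q. forall r. (~C(r) | C(q))) & (forall w1. exists y1. (~C(w1) | ~C(y1))) & (exists y. C(y))
Extract every quantifier outward, since the variables are now distinct and don't occur free across branches:
  exists x. exists q. forall r. forall w1. exists y1. exists y. (C(x) & (~C(r) | C(q)) & (~C(w1) | ~C(y1)) & C(y))

exists x. exists q. forall r. forall w1. exists y1. exists y. (C(x) & (~C(r) | C(q)) & (~C(w1) | ~C(y1)) & C(y))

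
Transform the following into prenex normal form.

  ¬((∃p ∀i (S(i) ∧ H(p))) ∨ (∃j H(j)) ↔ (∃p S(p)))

Eliminate → and ↔ using ¬ and ∨; A ↔ B as (¬A ∨ B) ∧ (¬B ∨ A).
  ¬((¬((∃p ∀i (S(i) ∧ H(p))) ∨ (∃j H(j))) ∨ (∃p S(p))) ∧ (¬(∃p S(p)) ∨ (∃p ∀i (S(i) ∧ H(p))) ∨ (∃j H(j))))
Drive negations inward (¬∀x A ≡ ∃x ¬A, ¬∃x A ≡ ∀x ¬A, De Morgan for ∧/∨):
  ((∃p ∀i (S(i) ∧ H(p))) ∨ (∃j H(j))) ∧ (∀p ¬S(p)) ∨ (∃p S(p)) ∧ (∀p ∃i (¬S(i) ∨ ¬H(p))) ∧ (∀j ¬H(j))
Give each quantifier a distinct variable: p↦t, p↦z1, p↦w1, i↦z, j↦r.
  ((∃p ∀i (S(i) ∧ H(p))) ∨ (∃j H(j))) ∧ (∀t ¬S(t)) ∨ (∃z1 S(z1)) ∧ (∀w1 ∃z (¬S(z) ∨ ¬H(w1))) ∧ (∀r ¬H(r))
Pull the quantifiers to the front (each side's bound variable is not free in the other side):
  ∃p ∀i ∃j ∀t ∃z1 ∀w1 ∃z ∀r ((S(i) ∧ H(p) ∨ H(j)) ∧ ¬S(t) ∨ S(z1) ∧ (¬S(z) ∨ ¬H(w1)) ∧ ¬H(r))

∃p ∀i ∃j ∀t ∃z1 ∀w1 ∃z ∀r ((S(i) ∧ H(p) ∨ H(j)) ∧ ¬S(t) ∨ S(z1) ∧ (¬S(z) ∨ ¬H(w1)) ∧ ¬H(r))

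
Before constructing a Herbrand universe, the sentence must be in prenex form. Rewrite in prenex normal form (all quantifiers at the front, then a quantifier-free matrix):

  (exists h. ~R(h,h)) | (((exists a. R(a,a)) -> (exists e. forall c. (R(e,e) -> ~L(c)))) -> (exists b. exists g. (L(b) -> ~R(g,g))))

Rewrite implications/biconditionals: A → B as ¬A ∨ B.
  (exists h. ~R(h,h)) | ~(~(exists a. R(a,a)) | (exists e. forall c. (~R(e,e) | ~L(c)))) | (exists b. exists g. (~L(b) | ~R(g,g)))
Move each ¬ inward, flipping quantifiers it crosses:
  (exists h. ~R(h,h)) | (exists a. R(a,a)) & (forall e. exists c. (R(e,e) & L(c))) | (exists b. exists g. (~L(b) | ~R(g,g)))
Finally move all quantifiers to the prefix:
  exists h. exists a. forall e. exists c. exists b. exists g. (~R(h,h) | R(a,a) & R(e,e) & L(c) | ~L(b) | ~R(g,g))

exists h. exists a. forall e. exists c. exists b. exists g. (~R(h,h) | R(a,a) & R(e,e) & L(c) | ~L(b) | ~R(g,g))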